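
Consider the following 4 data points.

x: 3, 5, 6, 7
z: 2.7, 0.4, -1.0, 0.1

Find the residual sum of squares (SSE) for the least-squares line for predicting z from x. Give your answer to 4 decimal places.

2.0429

n = 4, Σx = 21, Σy = 2.2, Σxy = 4.8, Σx² = 119, Σy² = 8.46
Sxx = Σx² − (Σx)²/n = 119 − 110.25 = 8.75
Sxy = Σxy − (Σx)(Σy)/n = 4.8 − 11.55 = -6.75
Syy = Σy² − (Σy)²/n = 8.46 − 1.21 = 7.25
b = Sxy/Sxx = -6.75/8.75 = -0.771429
SSE = Syy − b·Sxy = 7.25 − (-0.771429)·(-6.75) = 2.042857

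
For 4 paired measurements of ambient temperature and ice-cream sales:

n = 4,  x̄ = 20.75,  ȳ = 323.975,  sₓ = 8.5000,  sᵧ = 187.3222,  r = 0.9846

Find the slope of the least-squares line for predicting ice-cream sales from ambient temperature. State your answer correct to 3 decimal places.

21.699

b = r · sᵧ/sₓ = 0.9846 · 187.3222/8.5 = 21.698522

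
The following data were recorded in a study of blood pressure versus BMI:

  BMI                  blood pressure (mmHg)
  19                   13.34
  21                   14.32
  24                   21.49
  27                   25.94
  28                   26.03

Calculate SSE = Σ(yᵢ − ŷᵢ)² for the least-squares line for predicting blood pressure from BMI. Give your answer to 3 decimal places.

4.705

n = 5, Σx = 119, Σy = 101.12, Σxy = 2499.16, Σx² = 2891, Σy² = 2195.2826
Sxx = Σx² − (Σx)²/n = 2891 − 2832.2 = 58.8
Sxy = Σxy − (Σx)(Σy)/n = 2499.16 − 2406.656 = 92.504
Syy = Σy² − (Σy)²/n = 2195.2826 − 2045.05088 = 150.23172
b = Sxy/Sxx = 92.504/58.8 = 1.573197
SSE = Syy − b·Sxy = 150.23172 − 1.573197·92.504 = 4.704679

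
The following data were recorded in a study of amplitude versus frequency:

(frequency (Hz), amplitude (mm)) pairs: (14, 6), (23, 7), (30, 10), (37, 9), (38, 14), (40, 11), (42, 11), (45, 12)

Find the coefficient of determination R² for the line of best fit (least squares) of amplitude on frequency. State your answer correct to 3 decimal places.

0.699

n = 8, Σx = 269, Σy = 80, Σxy = 2852, Σx² = 9827, Σy² = 848
Sxx = Σx² − (Σx)²/n = 9827 − 9045.125 = 781.875
Sxy = Σxy − (Σx)(Σy)/n = 2852 − 2690 = 162
Syy = Σy² − (Σy)²/n = 848 − 800 = 48
R² = Sxy²/(Sxx·Syy) = (162)²/(781.875·48) = 0.699281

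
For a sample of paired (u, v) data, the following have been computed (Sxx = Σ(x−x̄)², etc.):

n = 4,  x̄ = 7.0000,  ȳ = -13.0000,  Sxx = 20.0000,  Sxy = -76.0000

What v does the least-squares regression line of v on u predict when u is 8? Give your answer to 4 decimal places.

b = Sxy/Sxx = -76/20 = -3.8
a = ȳ − b·x̄ = -13 − (-3.8)·7 = 13.6
ŷ(8) = a + b·8 = 13.6 + (-3.8)·8 = -16.8

-16.8000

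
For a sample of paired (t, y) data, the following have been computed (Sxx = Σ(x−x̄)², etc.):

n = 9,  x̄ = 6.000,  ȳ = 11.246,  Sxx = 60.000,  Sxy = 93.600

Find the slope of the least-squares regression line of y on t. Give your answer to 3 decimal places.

b = Sxy/Sxx = 93.6/60 = 1.56

1.560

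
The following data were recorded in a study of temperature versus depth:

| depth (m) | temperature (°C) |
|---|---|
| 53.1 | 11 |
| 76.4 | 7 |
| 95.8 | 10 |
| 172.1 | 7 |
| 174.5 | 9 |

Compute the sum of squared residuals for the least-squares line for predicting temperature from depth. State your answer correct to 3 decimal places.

10.188

n = 5, Σx = 571.9, Σy = 44, Σxy = 4852.1, Σx² = 77902.87, Σy² = 400
Sxx = Σx² − (Σx)²/n = 77902.87 − 65413.922 = 12488.948
Sxy = Σxy − (Σx)(Σy)/n = 4852.1 − 5032.72 = -180.62
Syy = Σy² − (Σy)²/n = 400 − 387.2 = 12.8
b = Sxy/Sxx = -180.62/12488.948 = -0.014462
SSE = Syy − b·Sxy = 12.8 − (-0.014462)·(-180.62) = 10.187804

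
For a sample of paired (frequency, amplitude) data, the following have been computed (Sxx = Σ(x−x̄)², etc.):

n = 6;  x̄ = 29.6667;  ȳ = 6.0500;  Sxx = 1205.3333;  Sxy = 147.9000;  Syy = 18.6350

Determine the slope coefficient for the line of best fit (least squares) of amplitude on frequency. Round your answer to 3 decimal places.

0.123

b = Sxy/Sxx = 147.9/1205.3333 = 0.122705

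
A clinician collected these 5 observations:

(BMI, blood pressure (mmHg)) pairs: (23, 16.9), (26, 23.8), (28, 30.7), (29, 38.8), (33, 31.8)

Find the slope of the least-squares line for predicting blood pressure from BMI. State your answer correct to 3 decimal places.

n = 5, Σx = 139, Σy = 142, Σxy = 4041.7, Σx² = 3919
Sxx = Σx² − (Σx)²/n = 3919 − 3864.2 = 54.8
Sxy = Σxy − (Σx)(Σy)/n = 4041.7 − 3947.6 = 94.1
b = Sxy/Sxx = 94.1/54.8 = 1.717153

1.717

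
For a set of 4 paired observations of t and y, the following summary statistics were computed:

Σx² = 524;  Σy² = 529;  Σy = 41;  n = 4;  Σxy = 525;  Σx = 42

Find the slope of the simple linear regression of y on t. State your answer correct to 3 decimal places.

1.139

Sxx = Σx² − (Σx)²/n = 524 − 441 = 83
Sxy = Σxy − (Σx)(Σy)/n = 525 − 430.5 = 94.5
b = Sxy/Sxx = 94.5/83 = 1.138554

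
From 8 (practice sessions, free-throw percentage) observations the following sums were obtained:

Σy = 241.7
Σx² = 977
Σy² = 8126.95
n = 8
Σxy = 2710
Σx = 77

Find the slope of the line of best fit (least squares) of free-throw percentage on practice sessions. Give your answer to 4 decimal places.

1.6264

Sxx = Σx² − (Σx)²/n = 977 − 741.125 = 235.875
Sxy = Σxy − (Σx)(Σy)/n = 2710 − 2326.3625 = 383.6375
b = Sxy/Sxx = 383.6375/235.875 = 1.626444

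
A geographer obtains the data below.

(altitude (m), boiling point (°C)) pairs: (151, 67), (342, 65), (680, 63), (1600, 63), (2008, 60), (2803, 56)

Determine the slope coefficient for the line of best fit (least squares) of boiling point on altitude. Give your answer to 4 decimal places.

n = 6, Σx = 7584, Σy = 374, Σxy = 453435, Σx² = 15051038
Sxx = Σx² − (Σx)²/n = 15051038 − 9586176 = 5464862
Sxy = Σxy − (Σx)(Σy)/n = 453435 − 472736 = -19301
b = Sxy/Sxx = -19301/5464862 = -0.003532

-0.0035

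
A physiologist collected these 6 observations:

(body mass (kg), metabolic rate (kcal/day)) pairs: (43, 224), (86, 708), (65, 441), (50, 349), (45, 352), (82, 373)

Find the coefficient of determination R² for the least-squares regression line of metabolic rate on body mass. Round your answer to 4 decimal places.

n = 6, Σx = 371, Σy = 2447, Σxy = 163061, Σx² = 24719, Σy² = 1130755
Sxx = Σx² − (Σx)²/n = 24719 − 22940.166667 = 1778.833333
Sxy = Σxy − (Σx)(Σy)/n = 163061 − 151306.166667 = 11754.833333
Syy = Σy² − (Σy)²/n = 1130755 − 997968.166667 = 132786.833333
R² = Sxy²/(Sxx·Syy) = (11754.833333)²/(1778.833333·132786.833333) = 0.584982

0.5850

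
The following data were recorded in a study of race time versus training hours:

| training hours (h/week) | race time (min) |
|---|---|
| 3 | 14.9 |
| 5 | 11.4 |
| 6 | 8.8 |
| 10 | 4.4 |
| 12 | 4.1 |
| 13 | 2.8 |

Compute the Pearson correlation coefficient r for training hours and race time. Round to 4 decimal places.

n = 6, Σx = 49, Σy = 46.4, Σxy = 284.1, Σx² = 483, Σy² = 473.42
Sxx = Σx² − (Σx)²/n = 483 − 400.166667 = 82.833333
Sxy = Σxy − (Σx)(Σy)/n = 284.1 − 378.933333 = -94.833333
Syy = Σy² − (Σy)²/n = 473.42 − 358.826667 = 114.593333
r = Sxy/√(Sxx·Syy) = -94.833333/√(9492.147778) = -94.833333/97.427654 = -0.973372

-0.9734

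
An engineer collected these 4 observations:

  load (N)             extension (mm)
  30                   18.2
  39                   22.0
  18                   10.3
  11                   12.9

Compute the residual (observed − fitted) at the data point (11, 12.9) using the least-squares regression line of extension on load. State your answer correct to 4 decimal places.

n = 4, Σx = 98, Σy = 63.4, Σxy = 1731.3, Σx² = 2866
Sxx = Σx² − (Σx)²/n = 2866 − 2401 = 465
Sxy = Σxy − (Σx)(Σy)/n = 1731.3 − 1553.3 = 178
b = Sxy/Sxx = 178/465 = 0.382796
a = ȳ − b·x̄ = 15.85 − 0.382796·24.5 = 6.471505
ŷ(11) = 6.471505 + 0.382796·11 = 10.682258
residual = y − ŷ = 12.9 − 10.682258 = 2.217742

2.2177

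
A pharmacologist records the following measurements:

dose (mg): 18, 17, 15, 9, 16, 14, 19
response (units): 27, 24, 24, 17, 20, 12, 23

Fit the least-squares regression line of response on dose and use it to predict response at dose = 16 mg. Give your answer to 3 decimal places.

n = 7, Σx = 108, Σy = 147, Σxy = 2332, Σx² = 1732
Sxx = Σx² − (Σx)²/n = 1732 − 1666.285714 = 65.714286
Sxy = Σxy − (Σx)(Σy)/n = 2332 − 2268 = 64
b = Sxy/Sxx = 64/65.714286 = 0.973913
a = ȳ − b·x̄ = 21 − 0.973913·15.428571 = 5.973913
ŷ(16) = a + b·16 = 5.973913 + 0.973913·16 = 21.556522

21.557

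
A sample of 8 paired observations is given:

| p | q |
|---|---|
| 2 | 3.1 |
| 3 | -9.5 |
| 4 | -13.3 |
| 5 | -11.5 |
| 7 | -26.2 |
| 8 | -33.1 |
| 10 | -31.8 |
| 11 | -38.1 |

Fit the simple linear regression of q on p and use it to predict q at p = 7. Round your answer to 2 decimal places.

-23.19

n = 8, Σx = 50, Σy = -160.4, Σxy = -1318.3, Σx² = 388
Sxx = Σx² − (Σx)²/n = 388 − 312.5 = 75.5
Sxy = Σxy − (Σx)(Σy)/n = -1318.3 − (-1002.5) = -315.8
b = Sxy/Sxx = -315.8/75.5 = -4.182781
a = ȳ − b·x̄ = -20.05 − (-4.182781)·6.25 = 6.092384
ŷ(7) = a + b·7 = 6.092384 + (-4.182781)·7 = -23.187086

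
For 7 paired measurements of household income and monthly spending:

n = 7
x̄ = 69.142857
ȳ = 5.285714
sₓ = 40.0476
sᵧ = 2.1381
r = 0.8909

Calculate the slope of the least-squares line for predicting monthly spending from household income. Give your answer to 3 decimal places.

0.048

b = r · sᵧ/sₓ = 0.8909 · 2.1381/40.0476 = 0.047564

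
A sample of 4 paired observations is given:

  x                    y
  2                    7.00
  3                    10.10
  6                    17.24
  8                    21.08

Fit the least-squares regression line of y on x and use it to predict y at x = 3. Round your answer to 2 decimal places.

9.77

n = 4, Σx = 19, Σy = 55.42, Σxy = 316.38, Σx² = 113
Sxx = Σx² − (Σx)²/n = 113 − 90.25 = 22.75
Sxy = Σxy − (Σx)(Σy)/n = 316.38 − 263.245 = 53.135
b = Sxy/Sxx = 53.135/22.75 = 2.335604
a = ȳ − b·x̄ = 13.855 − 2.335604·4.75 = 2.760879
ŷ(3) = a + b·3 = 2.760879 + 2.335604·3 = 9.767692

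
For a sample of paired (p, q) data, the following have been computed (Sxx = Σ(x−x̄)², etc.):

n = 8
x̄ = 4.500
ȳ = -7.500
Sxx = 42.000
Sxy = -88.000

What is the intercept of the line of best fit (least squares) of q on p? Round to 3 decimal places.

1.929

b = Sxy/Sxx = -88/42 = -2.095238
a = ȳ − b·x̄ = -7.5 − (-2.095238)·4.5 = 1.928571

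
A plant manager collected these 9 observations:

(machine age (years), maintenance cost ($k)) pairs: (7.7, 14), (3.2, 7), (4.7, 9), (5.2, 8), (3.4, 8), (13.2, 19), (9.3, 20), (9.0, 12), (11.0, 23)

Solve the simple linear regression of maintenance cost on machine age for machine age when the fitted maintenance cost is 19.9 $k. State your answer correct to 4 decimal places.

11.7356

n = 9, Σx = 66.7, Σy = 120, Σxy = 1039.1, Σx² = 592.95
Sxx = Σx² − (Σx)²/n = 592.95 − 494.321111 = 98.628889
Sxy = Σxy − (Σx)(Σy)/n = 1039.1 − 889.333333 = 149.766667
b = Sxy/Sxx = 149.766667/98.628889 = 1.518487
a = ȳ − b·x̄ = 13.333333 − 1.518487·7.411111 = 2.079659
Set a + b·x = 19.9: x = (19.9 − 2.079659) / 1.518487 = 11.735592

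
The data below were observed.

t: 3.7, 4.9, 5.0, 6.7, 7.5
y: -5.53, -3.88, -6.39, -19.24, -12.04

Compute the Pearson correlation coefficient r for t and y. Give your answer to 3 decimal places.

-0.753

n = 5, Σx = 27.8, Σy = -47.08, Σxy = -290.631, Σx² = 163.84, Σy² = 601.6066
Sxx = Σx² − (Σx)²/n = 163.84 − 154.568 = 9.272
Sxy = Σxy − (Σx)(Σy)/n = -290.631 − (-261.7648) = -28.8662
Syy = Σy² − (Σy)²/n = 601.6066 − 443.30528 = 158.30132
r = Sxy/√(Sxx·Syy) = -28.8662/√(1467.769839) = -28.8662/38.311484 = -0.753461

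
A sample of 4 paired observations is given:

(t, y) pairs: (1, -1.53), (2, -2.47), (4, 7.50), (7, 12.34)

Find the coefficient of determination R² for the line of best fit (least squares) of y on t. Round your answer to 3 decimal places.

0.916

n = 4, Σx = 14, Σy = 15.84, Σxy = 109.91, Σx² = 70, Σy² = 216.9674
Sxx = Σx² − (Σx)²/n = 70 − 49 = 21
Sxy = Σxy − (Σx)(Σy)/n = 109.91 − 55.44 = 54.47
Syy = Σy² − (Σy)²/n = 216.9674 − 62.7264 = 154.241
R² = Sxy²/(Sxx·Syy) = (54.47)²/(21·154.241) = 0.916000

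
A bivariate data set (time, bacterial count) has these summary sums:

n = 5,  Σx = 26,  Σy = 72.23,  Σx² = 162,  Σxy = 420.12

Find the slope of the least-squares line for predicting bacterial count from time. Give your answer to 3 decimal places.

1.661

Sxx = Σx² − (Σx)²/n = 162 − 135.2 = 26.8
Sxy = Σxy − (Σx)(Σy)/n = 420.12 − 375.596 = 44.524
b = Sxy/Sxx = 44.524/26.8 = 1.661343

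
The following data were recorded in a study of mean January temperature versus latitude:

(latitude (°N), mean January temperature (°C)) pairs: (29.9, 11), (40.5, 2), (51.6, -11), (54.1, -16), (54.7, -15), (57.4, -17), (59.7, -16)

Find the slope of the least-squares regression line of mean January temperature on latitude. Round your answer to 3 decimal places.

n = 7, Σx = 347.9, Σy = -62, Σxy = -3774.8, Σx² = 17974.57
Sxx = Σx² − (Σx)²/n = 17974.57 − 17290.63 = 683.94
Sxy = Σxy − (Σx)(Σy)/n = -3774.8 − (-3081.4) = -693.4
b = Sxy/Sxx = -693.4/683.94 = -1.013832

-1.014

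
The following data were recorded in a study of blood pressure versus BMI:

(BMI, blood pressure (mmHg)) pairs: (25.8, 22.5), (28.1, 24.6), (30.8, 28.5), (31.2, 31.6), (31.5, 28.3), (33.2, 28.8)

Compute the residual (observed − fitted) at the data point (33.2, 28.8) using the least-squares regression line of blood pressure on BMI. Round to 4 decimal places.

-1.8480

n = 6, Σx = 180.6, Σy = 164.3, Σxy = 4983.09, Σx² = 5471.82
Sxx = Σx² − (Σx)²/n = 5471.82 − 5436.06 = 35.76
Sxy = Σxy − (Σx)(Σy)/n = 4983.09 − 4945.43 = 37.66
b = Sxy/Sxx = 37.66/35.76 = 1.053132
a = ȳ − b·x̄ = 27.383333 − 1.053132·30.1 = -4.315940
ŷ(33.2) = -4.315940 + 1.053132·33.2 = 30.648043
residual = y − ŷ = 28.8 − 30.648043 = -1.848043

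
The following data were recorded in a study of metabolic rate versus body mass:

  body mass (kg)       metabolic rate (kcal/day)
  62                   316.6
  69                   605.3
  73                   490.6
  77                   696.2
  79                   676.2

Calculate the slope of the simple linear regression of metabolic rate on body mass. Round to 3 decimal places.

20.234

n = 5, Σx = 360, Σy = 2784.9, Σxy = 204235.9, Σx² = 26104
Sxx = Σx² − (Σx)²/n = 26104 − 25920 = 184
Sxy = Σxy − (Σx)(Σy)/n = 204235.9 − 200512.8 = 3723.1
b = Sxy/Sxx = 3723.1/184 = 20.234239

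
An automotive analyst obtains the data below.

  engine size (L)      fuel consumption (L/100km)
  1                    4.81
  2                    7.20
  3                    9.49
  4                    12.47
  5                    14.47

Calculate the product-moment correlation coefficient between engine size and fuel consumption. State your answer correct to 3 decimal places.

n = 5, Σx = 15, Σy = 48.44, Σxy = 169.91, Σx² = 55, Σy² = 529.918
Sxx = Σx² − (Σx)²/n = 55 − 45 = 10
Sxy = Σxy − (Σx)(Σy)/n = 169.91 − 145.32 = 24.59
Syy = Σy² − (Σy)²/n = 529.918 − 469.28672 = 60.63128
r = Sxy/√(Sxx·Syy) = 24.59/√(606.3128) = 24.59/24.623420 = 0.998643

0.999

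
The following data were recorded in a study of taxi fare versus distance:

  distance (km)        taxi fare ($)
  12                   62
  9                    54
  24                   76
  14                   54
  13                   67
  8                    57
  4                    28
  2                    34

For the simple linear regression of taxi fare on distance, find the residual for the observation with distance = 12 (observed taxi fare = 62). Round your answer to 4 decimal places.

n = 8, Σx = 86, Σy = 432, Σxy = 5317, Σx² = 1250
Sxx = Σx² − (Σx)²/n = 1250 − 924.5 = 325.5
Sxy = Σxy − (Σx)(Σy)/n = 5317 − 4644 = 673
b = Sxy/Sxx = 673/325.5 = 2.067588
a = ȳ − b·x̄ = 54 − 2.067588·10.75 = 31.773425
ŷ(12) = 31.773425 + 2.067588·12 = 56.584485
residual = y − ŷ = 62 − 56.584485 = 5.415515

5.4155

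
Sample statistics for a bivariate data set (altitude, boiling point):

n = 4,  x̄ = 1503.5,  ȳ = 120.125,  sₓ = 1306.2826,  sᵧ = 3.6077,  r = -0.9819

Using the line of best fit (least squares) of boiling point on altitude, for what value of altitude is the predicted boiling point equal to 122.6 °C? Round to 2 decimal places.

b = r · sᵧ/sₓ = -0.9819 · 3.6077/1306.2826 = -0.002712
a = ȳ − b·x̄ = 120.125 − (-0.002712)·1503.5 = 124.202218
Set a + b·x = 122.6: x = (122.6 − 124.202218) / (-0.002712) = 590.828122

590.83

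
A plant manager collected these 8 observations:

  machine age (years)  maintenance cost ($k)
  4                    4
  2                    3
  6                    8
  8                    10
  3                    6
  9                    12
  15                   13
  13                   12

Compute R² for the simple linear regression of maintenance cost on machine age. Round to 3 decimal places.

0.855

n = 8, Σx = 60, Σy = 68, Σxy = 627, Σx² = 604, Σy² = 682
Sxx = Σx² − (Σx)²/n = 604 − 450 = 154
Sxy = Σxy − (Σx)(Σy)/n = 627 − 510 = 117
Syy = Σy² − (Σy)²/n = 682 − 578 = 104
R² = Sxy²/(Sxx·Syy) = (117)²/(154·104) = 0.854708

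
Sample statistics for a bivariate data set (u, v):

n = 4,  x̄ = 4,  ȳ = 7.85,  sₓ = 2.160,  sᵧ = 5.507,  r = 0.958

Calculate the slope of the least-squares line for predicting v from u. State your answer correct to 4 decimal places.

b = r · sᵧ/sₓ = 0.958 · 5.507/2.16 = 2.442456

2.4425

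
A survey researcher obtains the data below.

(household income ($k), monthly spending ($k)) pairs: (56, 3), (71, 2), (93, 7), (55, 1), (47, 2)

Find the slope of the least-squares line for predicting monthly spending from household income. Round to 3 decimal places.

0.109

n = 5, Σx = 322, Σy = 15, Σxy = 1110, Σx² = 22060
Sxx = Σx² − (Σx)²/n = 22060 − 20736.8 = 1323.2
Sxy = Σxy − (Σx)(Σy)/n = 1110 − 966 = 144
b = Sxy/Sxx = 144/1323.2 = 0.108827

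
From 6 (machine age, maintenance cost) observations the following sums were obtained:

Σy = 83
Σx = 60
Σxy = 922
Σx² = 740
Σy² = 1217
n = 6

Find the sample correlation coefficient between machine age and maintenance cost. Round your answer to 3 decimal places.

0.937

Sxx = Σx² − (Σx)²/n = 740 − 600 = 140
Sxy = Σxy − (Σx)(Σy)/n = 922 − 830 = 92
Syy = Σy² − (Σy)²/n = 1217 − 1148.166667 = 68.833333
r = Sxy/√(Sxx·Syy) = 92/√(9636.666667) = 92/98.166525 = 0.937183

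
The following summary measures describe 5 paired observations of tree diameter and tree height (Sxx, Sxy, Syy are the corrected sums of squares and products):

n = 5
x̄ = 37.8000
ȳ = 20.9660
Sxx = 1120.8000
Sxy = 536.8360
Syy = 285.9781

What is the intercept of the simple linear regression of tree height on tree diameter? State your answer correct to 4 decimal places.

2.8607

b = Sxy/Sxx = 536.836/1120.8 = 0.478976
a = ȳ − b·x̄ = 20.966 − 0.478976·37.8 = 2.860717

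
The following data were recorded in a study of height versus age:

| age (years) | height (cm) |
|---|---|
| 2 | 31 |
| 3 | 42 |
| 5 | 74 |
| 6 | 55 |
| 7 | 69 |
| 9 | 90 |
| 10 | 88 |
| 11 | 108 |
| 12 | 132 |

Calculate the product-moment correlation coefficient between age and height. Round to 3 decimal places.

n = 9, Σx = 65, Σy = 689, Σxy = 5833, Σx² = 569, Σy² = 60919
Sxx = Σx² − (Σx)²/n = 569 − 469.444444 = 99.555556
Sxy = Σxy − (Σx)(Σy)/n = 5833 − 4976.111111 = 856.888889
Syy = Σy² − (Σy)²/n = 60919 − 52746.777778 = 8172.222222
r = Sxy/√(Sxx·Syy) = 856.888889/√(813590.123457) = 856.888889/901.992308 = 0.949996

0.950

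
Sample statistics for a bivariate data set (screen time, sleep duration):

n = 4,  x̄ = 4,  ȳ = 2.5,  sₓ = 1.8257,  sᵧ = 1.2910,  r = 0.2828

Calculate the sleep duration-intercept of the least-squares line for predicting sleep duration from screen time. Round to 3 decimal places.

b = r · sᵧ/sₓ = 0.2828 · 1.291/1.8257 = 0.199975
a = ȳ − b·x̄ = 2.5 − 0.199975·4 = 1.700099

1.700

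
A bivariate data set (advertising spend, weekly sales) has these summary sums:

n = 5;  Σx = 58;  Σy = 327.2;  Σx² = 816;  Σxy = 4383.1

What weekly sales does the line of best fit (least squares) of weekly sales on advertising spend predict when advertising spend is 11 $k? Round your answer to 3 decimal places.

Sxx = Σx² − (Σx)²/n = 816 − 672.8 = 143.2
Sxy = Σxy − (Σx)(Σy)/n = 4383.1 − 3795.52 = 587.58
b = Sxy/Sxx = 587.58/143.2 = 4.103212
a = ȳ − b·x̄ = 65.44 − 4.103212·11.6 = 17.842737
ŷ(11) = a + b·11 = 17.842737 + 4.103212·11 = 62.978073

62.978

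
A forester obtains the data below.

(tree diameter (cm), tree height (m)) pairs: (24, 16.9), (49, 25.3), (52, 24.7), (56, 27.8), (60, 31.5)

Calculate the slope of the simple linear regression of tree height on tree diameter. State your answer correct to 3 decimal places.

0.367

n = 5, Σx = 241, Σy = 126.2, Σxy = 6376.5, Σx² = 12417
Sxx = Σx² − (Σx)²/n = 12417 − 11616.2 = 800.8
Sxy = Σxy − (Σx)(Σy)/n = 6376.5 − 6082.84 = 293.66
b = Sxy/Sxx = 293.66/800.8 = 0.366708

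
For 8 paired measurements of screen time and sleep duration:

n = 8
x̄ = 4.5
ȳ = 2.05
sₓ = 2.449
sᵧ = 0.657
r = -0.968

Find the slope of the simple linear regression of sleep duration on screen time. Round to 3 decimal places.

-0.260

b = r · sᵧ/sₓ = -0.968 · 0.657/2.449 = -0.259688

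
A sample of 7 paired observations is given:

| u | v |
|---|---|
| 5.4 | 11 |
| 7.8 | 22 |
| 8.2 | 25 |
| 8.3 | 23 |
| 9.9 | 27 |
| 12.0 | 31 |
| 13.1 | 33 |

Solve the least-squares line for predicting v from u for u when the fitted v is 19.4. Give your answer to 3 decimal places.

7.258

n = 7, Σx = 64.7, Σy = 172, Σxy = 1698.5, Σx² = 639.75
Sxx = Σx² − (Σx)²/n = 639.75 − 598.012857 = 41.737143
Sxy = Σxy − (Σx)(Σy)/n = 1698.5 − 1589.771429 = 108.728571
b = Sxy/Sxx = 108.728571/41.737143 = 2.605079
a = ȳ − b·x̄ = 24.571429 − 2.605079·9.242857 = 0.493052
Set a + b·x = 19.4: x = (19.4 − 0.493052) / 2.605079 = 7.257724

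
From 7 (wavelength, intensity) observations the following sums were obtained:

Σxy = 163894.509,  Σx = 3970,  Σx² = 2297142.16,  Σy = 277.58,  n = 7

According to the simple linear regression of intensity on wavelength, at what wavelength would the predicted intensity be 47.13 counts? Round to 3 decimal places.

Sxx = Σx² − (Σx)²/n = 2297142.16 − 2251557.142857 = 45585.017143
Sxy = Σxy − (Σx)(Σy)/n = 163894.509 − 157427.514286 = 6466.994714
b = Sxy/Sxx = 6466.994714/45585.017143 = 0.141867
a = ȳ − b·x̄ = 39.654286 − 0.141867·567.142857 = -40.804384
Set a + b·x = 47.13: x = (47.13 − (-40.804384)) / 0.141867 = 619.838209

619.838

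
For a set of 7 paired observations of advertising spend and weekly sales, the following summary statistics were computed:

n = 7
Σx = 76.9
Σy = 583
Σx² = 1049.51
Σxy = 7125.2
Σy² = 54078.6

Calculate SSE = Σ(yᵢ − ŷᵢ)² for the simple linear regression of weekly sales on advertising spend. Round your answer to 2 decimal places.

2986.93

Sxx = Σx² − (Σx)²/n = 1049.51 − 844.801429 = 204.708571
Sxy = Σxy − (Σx)(Σy)/n = 7125.2 − 6404.671429 = 720.528571
Syy = Σy² − (Σy)²/n = 54078.6 − 48555.571429 = 5523.028571
b = Sxy/Sxx = 720.528571/204.708571 = 3.519777
SSE = Syy − b·Sxy = 5523.028571 − 3.519777·720.528571 = 2986.928502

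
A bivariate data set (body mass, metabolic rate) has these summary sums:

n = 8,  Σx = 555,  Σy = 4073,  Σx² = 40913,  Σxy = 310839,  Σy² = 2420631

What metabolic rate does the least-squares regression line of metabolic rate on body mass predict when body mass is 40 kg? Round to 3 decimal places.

164.473

Sxx = Σx² − (Σx)²/n = 40913 − 38503.125 = 2409.875
Sxy = Σxy − (Σx)(Σy)/n = 310839 − 282564.375 = 28274.625
b = Sxy/Sxx = 28274.625/2409.875 = 11.732818
a = ȳ − b·x̄ = 509.125 − 11.732818·69.375 = -304.839255
ŷ(40) = a + b·40 = -304.839255 + 11.732818·40 = 164.473469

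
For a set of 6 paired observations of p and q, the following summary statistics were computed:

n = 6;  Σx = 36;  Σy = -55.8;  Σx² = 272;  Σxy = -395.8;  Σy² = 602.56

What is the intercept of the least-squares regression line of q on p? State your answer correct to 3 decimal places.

-2.764

Sxx = Σx² − (Σx)²/n = 272 − 216 = 56
Sxy = Σxy − (Σx)(Σy)/n = -395.8 − (-334.8) = -61
b = Sxy/Sxx = -61/56 = -1.089286
a = ȳ − b·x̄ = -9.3 − (-1.089286)·6 = -2.764286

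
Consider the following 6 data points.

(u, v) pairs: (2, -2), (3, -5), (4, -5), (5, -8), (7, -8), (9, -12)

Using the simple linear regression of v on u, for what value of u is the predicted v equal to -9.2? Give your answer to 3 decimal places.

n = 6, Σx = 30, Σy = -40, Σxy = -243, Σx² = 184
Sxx = Σx² − (Σx)²/n = 184 − 150 = 34
Sxy = Σxy − (Σx)(Σy)/n = -243 − (-200) = -43
b = Sxy/Sxx = -43/34 = -1.264706
a = ȳ − b·x̄ = -6.666667 − (-1.264706)·5 = -0.343137
Set a + b·x = -9.2: x = (-9.2 − (-0.343137)) / (-1.264706) = 7.003101

7.003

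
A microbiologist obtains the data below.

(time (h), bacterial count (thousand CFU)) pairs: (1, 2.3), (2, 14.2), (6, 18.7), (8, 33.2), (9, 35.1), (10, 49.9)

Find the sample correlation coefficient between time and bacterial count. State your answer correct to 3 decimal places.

0.948

n = 6, Σx = 36, Σy = 153.4, Σxy = 1223.4, Σx² = 286, Σy² = 5380.88
Sxx = Σx² − (Σx)²/n = 286 − 216 = 70
Sxy = Σxy − (Σx)(Σy)/n = 1223.4 − 920.4 = 303
Syy = Σy² − (Σy)²/n = 5380.88 − 3921.926667 = 1458.953333
r = Sxy/√(Sxx·Syy) = 303/√(102126.733333) = 303/319.572736 = 0.948141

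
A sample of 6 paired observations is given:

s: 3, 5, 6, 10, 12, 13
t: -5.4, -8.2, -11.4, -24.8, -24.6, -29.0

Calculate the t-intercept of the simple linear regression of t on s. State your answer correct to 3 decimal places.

n = 6, Σx = 49, Σy = -103.4, Σxy = -1045.8, Σx² = 483
Sxx = Σx² − (Σx)²/n = 483 − 400.166667 = 82.833333
Sxy = Σxy − (Σx)(Σy)/n = -1045.8 − (-844.433333) = -201.366667
b = Sxy/Sxx = -201.366667/82.833333 = -2.430986
a = ȳ − b·x̄ = -17.233333 − (-2.430986)·8.166667 = 2.619718

2.620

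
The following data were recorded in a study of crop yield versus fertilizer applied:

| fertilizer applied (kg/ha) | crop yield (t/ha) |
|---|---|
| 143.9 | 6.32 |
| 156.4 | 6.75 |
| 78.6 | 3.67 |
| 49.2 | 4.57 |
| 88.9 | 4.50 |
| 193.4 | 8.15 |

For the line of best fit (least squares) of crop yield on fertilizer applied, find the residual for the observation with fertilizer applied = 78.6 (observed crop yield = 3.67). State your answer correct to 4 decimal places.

n = 6, Σx = 710.4, Σy = 33.96, Σxy = 4454.714, Σx² = 99073.54
Sxx = Σx² − (Σx)²/n = 99073.54 − 84111.36 = 14962.18
Sxy = Σxy − (Σx)(Σy)/n = 4454.714 − 4020.864 = 433.85
b = Sxy/Sxx = 433.85/14962.18 = 0.028996
a = ȳ − b·x̄ = 5.66 − 0.028996·118.4 = 2.226821
ŷ(78.6) = 2.226821 + 0.028996·78.6 = 4.505942
residual = y − ŷ = 3.67 − 4.505942 = -0.835942

-0.8359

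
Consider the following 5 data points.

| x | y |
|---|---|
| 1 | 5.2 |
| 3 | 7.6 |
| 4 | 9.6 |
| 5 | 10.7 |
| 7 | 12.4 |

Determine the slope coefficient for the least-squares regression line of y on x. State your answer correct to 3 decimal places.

n = 5, Σx = 20, Σy = 45.5, Σxy = 206.7, Σx² = 100
Sxx = Σx² − (Σx)²/n = 100 − 80 = 20
Sxy = Σxy − (Σx)(Σy)/n = 206.7 − 182 = 24.7
b = Sxy/Sxx = 24.7/20 = 1.235

1.235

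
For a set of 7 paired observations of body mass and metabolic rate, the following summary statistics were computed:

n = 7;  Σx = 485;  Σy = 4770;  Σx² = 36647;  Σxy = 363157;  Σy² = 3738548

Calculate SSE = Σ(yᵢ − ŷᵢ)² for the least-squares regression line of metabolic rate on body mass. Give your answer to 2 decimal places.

137559.94

Sxx = Σx² − (Σx)²/n = 36647 − 33603.571429 = 3043.428571
Sxy = Σxy − (Σx)(Σy)/n = 363157 − 330492.857143 = 32664.142857
Syy = Σy² − (Σy)²/n = 3738548 − 3250414.285714 = 488133.714286
b = Sxy/Sxx = 32664.142857/3043.428571 = 10.732679
SSE = Syy − b·Sxy = 488133.714286 − 10.732679·32664.142857 = 137559.944095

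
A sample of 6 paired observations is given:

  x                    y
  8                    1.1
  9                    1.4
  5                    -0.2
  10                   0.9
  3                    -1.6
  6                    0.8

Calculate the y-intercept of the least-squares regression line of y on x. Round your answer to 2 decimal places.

-2.15

n = 6, Σx = 41, Σy = 2.4, Σxy = 29.4, Σx² = 315
Sxx = Σx² − (Σx)²/n = 315 − 280.166667 = 34.833333
Sxy = Σxy − (Σx)(Σy)/n = 29.4 − 16.4 = 13
b = Sxy/Sxx = 13/34.833333 = 0.373206
a = ȳ − b·x̄ = 0.4 − 0.373206·6.833333 = -2.150239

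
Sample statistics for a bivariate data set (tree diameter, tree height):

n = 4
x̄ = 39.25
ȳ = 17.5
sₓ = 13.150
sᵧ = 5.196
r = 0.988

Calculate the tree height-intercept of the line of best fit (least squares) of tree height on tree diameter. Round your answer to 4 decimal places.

b = r · sᵧ/sₓ = 0.988 · 5.196/13.15 = 0.390391
a = ȳ − b·x̄ = 17.5 − 0.390391·39.25 = 2.177134

2.1771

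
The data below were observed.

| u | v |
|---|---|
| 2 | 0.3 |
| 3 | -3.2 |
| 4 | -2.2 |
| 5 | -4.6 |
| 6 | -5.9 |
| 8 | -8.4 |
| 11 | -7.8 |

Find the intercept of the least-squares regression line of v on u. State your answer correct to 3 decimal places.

n = 7, Σx = 39, Σy = -31.8, Σxy = -229.2, Σx² = 275
Sxx = Σx² − (Σx)²/n = 275 − 217.285714 = 57.714286
Sxy = Σxy − (Σx)(Σy)/n = -229.2 − (-177.171429) = -52.028571
b = Sxy/Sxx = -52.028571/57.714286 = -0.901485
a = ȳ − b·x̄ = -4.542857 − (-0.901485)·5.571429 = 0.479703

0.480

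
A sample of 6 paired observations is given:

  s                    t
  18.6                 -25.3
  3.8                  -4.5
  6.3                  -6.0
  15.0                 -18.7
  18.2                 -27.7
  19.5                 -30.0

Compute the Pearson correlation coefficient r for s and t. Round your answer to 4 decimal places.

n = 6, Σx = 81.4, Σy = -112.2, Σxy = -1895.12, Σx² = 1336.58, Σy² = 2713.32
Sxx = Σx² − (Σx)²/n = 1336.58 − 1104.326667 = 232.253333
Sxy = Σxy − (Σx)(Σy)/n = -1895.12 − (-1522.18) = -372.94
Syy = Σy² − (Σy)²/n = 2713.32 − 2098.14 = 615.18
r = Sxy/√(Sxx·Syy) = -372.94/√(142877.6056) = -372.94/377.991542 = -0.986636

-0.9866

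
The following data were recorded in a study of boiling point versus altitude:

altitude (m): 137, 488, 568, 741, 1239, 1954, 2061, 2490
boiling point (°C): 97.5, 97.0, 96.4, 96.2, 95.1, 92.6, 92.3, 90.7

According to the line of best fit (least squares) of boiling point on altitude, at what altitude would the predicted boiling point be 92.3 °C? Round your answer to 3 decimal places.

n = 8, Σx = 9678, Σy = 757.8, Σxy = 901575.5, Σx² = 16929676
Sxx = Σx² − (Σx)²/n = 16929676 − 11707960.5 = 5221715.5
Sxy = Σxy − (Σx)(Σy)/n = 901575.5 − 916748.55 = -15173.05
b = Sxy/Sxx = -15173.05/5221715.5 = -0.002906
a = ȳ − b·x̄ = 94.725 − (-0.002906)·1209.75 = 98.240243
Set a + b·x = 92.3: x = (92.3 − 98.240243) / (-0.002906) = 2044.299421

2044.299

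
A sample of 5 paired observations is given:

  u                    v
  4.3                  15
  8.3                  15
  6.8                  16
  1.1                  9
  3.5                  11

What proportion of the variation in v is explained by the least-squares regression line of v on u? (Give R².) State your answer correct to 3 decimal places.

n = 5, Σx = 24, Σy = 66, Σxy = 346.2, Σx² = 147.08, Σy² = 908
Sxx = Σx² − (Σx)²/n = 147.08 − 115.2 = 31.88
Sxy = Σxy − (Σx)(Σy)/n = 346.2 − 316.8 = 29.4
Syy = Σy² − (Σy)²/n = 908 − 871.2 = 36.8
R² = Sxy²/(Sxx·Syy) = (29.4)²/(31.88·36.8) = 0.736764

0.737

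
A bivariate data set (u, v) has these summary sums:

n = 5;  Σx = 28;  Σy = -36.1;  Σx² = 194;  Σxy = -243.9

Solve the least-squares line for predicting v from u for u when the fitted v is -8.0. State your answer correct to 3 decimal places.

6.295

Sxx = Σx² − (Σx)²/n = 194 − 156.8 = 37.2
Sxy = Σxy − (Σx)(Σy)/n = -243.9 − (-202.16) = -41.74
b = Sxy/Sxx = -41.74/37.2 = -1.122043
a = ȳ − b·x̄ = -7.22 − (-1.122043)·5.6 = -0.936559
Set a + b·x = -8.0: x = (-8.0 − (-0.936559)) / (-1.122043) = 6.295161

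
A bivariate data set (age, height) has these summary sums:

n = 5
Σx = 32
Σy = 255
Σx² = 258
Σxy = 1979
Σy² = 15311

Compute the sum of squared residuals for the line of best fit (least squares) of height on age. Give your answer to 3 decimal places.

Sxx = Σx² − (Σx)²/n = 258 − 204.8 = 53.2
Sxy = Σxy − (Σx)(Σy)/n = 1979 − 1632 = 347
Syy = Σy² − (Σy)²/n = 15311 − 13005 = 2306
b = Sxy/Sxx = 347/53.2 = 6.522556
SSE = Syy − b·Sxy = 2306 − 6.522556·347 = 42.672932

42.673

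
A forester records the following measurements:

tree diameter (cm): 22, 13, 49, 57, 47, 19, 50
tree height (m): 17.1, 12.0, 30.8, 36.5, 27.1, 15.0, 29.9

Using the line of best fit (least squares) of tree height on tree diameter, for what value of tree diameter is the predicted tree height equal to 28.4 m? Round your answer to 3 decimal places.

45.188

n = 7, Σx = 257, Σy = 168.4, Σxy = 7175.6, Σx² = 11373
Sxx = Σx² − (Σx)²/n = 11373 − 9435.571429 = 1937.428571
Sxy = Σxy − (Σx)(Σy)/n = 7175.6 − 6182.685714 = 992.914286
b = Sxy/Sxx = 992.914286/1937.428571 = 0.512491
a = ȳ − b·x̄ = 24.057143 − 0.512491·36.714286 = 5.241410
Set a + b·x = 28.4: x = (28.4 − 5.241410) / 0.512491 = 45.188306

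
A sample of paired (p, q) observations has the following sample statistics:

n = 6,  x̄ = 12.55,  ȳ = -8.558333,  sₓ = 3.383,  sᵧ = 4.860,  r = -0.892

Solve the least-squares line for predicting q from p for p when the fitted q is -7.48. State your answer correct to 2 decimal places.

11.71

b = r · sᵧ/sₓ = -0.892 · 4.86/3.383 = -1.281443
a = ȳ − b·x̄ = -8.558333 − (-1.281443)·12.55 = 7.523770
Set a + b·x = -7.48: x = (-7.48 − 7.523770) / (-1.281443) = 11.708501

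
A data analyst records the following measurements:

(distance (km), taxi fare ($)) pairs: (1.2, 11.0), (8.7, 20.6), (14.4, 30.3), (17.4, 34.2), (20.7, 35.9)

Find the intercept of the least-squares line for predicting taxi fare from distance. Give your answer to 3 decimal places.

9.570

n = 5, Σx = 62.4, Σy = 132, Σxy = 1966.95, Σx² = 1015.74
Sxx = Σx² − (Σx)²/n = 1015.74 − 778.752 = 236.988
Sxy = Σxy − (Σx)(Σy)/n = 1966.95 − 1647.36 = 319.59
b = Sxy/Sxx = 319.59/236.988 = 1.348549
a = ȳ − b·x̄ = 26.4 − 1.348549·12.48 = 9.570105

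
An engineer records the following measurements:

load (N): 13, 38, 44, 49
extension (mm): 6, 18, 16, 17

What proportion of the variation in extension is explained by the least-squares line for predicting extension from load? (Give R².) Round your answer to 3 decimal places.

0.859

n = 4, Σx = 144, Σy = 57, Σxy = 2299, Σx² = 5950, Σy² = 905
Sxx = Σx² − (Σx)²/n = 5950 − 5184 = 766
Sxy = Σxy − (Σx)(Σy)/n = 2299 − 2052 = 247
Syy = Σy² − (Σy)²/n = 905 − 812.25 = 92.75
R² = Sxy²/(Sxx·Syy) = (247)²/(766·92.75) = 0.858719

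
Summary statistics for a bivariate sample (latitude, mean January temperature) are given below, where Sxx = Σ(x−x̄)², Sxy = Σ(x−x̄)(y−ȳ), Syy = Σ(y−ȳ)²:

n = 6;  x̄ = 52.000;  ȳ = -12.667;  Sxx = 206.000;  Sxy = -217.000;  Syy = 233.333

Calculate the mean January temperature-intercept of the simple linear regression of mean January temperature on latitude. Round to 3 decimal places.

b = Sxy/Sxx = -217/206 = -1.053398
a = ȳ − b·x̄ = -12.667 − (-1.053398)·52 = 42.109699

42.110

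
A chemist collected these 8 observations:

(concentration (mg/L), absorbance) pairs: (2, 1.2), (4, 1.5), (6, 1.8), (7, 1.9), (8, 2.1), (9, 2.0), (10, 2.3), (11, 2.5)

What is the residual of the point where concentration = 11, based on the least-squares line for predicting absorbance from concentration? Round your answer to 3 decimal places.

n = 8, Σx = 57, Σy = 15.3, Σxy = 117.8, Σx² = 471
Sxx = Σx² − (Σx)²/n = 471 − 406.125 = 64.875
Sxy = Σxy − (Σx)(Σy)/n = 117.8 − 109.0125 = 8.7875
b = Sxy/Sxx = 8.7875/64.875 = 0.135453
a = ȳ − b·x̄ = 1.9125 − 0.135453·7.125 = 0.947399
ŷ(11) = 0.947399 + 0.135453·11 = 2.437380
residual = y − ŷ = 2.5 − 2.437380 = 0.062620

0.063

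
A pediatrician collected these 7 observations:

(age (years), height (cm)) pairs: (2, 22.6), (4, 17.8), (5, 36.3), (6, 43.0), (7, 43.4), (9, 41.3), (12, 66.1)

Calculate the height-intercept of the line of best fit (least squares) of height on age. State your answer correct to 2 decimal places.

10.70

n = 7, Σx = 45, Σy = 270.5, Σxy = 2024.6, Σx² = 355
Sxx = Σx² − (Σx)²/n = 355 − 289.285714 = 65.714286
Sxy = Σxy − (Σx)(Σy)/n = 2024.6 − 1738.928571 = 285.671429
b = Sxy/Sxx = 285.671429/65.714286 = 4.347174
a = ȳ − b·x̄ = 38.642857 − 4.347174·6.428571 = 10.696739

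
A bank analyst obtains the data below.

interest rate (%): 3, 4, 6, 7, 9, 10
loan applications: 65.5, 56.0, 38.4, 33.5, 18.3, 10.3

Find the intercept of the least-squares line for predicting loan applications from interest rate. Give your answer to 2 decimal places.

n = 6, Σx = 39, Σy = 222, Σxy = 1153.1, Σx² = 291
Sxx = Σx² − (Σx)²/n = 291 − 253.5 = 37.5
Sxy = Σxy − (Σx)(Σy)/n = 1153.1 − 1443 = -289.9
b = Sxy/Sxx = -289.9/37.5 = -7.730667
a = ȳ − b·x̄ = 37 − (-7.730667)·6.5 = 87.249333

87.25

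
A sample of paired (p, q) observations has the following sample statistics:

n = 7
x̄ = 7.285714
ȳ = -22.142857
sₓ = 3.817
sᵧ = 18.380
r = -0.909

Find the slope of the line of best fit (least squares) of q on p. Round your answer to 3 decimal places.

-4.377

b = r · sᵧ/sₓ = -0.909 · 18.38/3.817 = -4.377108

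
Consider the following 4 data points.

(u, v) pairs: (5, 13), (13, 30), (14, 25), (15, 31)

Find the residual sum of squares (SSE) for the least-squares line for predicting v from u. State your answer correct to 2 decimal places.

23.15

n = 4, Σx = 47, Σy = 99, Σxy = 1270, Σx² = 615, Σy² = 2655
Sxx = Σx² − (Σx)²/n = 615 − 552.25 = 62.75
Sxy = Σxy − (Σx)(Σy)/n = 1270 − 1163.25 = 106.75
Syy = Σy² − (Σy)²/n = 2655 − 2450.25 = 204.75
b = Sxy/Sxx = 106.75/62.75 = 1.701195
SSE = Syy − b·Sxy = 204.75 − 1.701195·106.75 = 23.147410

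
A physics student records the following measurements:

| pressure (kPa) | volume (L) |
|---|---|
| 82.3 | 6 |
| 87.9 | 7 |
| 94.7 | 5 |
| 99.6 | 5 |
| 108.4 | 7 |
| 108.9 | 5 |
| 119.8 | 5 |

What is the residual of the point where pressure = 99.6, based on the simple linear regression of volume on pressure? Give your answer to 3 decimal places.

n = 7, Σx = 701.6, Σy = 40, Σxy = 3982.9, Σx² = 71349.76
Sxx = Σx² − (Σx)²/n = 71349.76 − 70320.365714 = 1029.394286
Sxy = Σxy − (Σx)(Σy)/n = 3982.9 − 4009.142857 = -26.242857
b = Sxy/Sxx = -26.242857/1029.394286 = -0.025493
a = ȳ − b·x̄ = 5.714286 − (-0.025493)·100.228571 = 8.269462
ŷ(99.6) = 8.269462 + (-0.025493)·99.6 = 5.730310
residual = y − ŷ = 5 − 5.730310 = -0.730310

-0.730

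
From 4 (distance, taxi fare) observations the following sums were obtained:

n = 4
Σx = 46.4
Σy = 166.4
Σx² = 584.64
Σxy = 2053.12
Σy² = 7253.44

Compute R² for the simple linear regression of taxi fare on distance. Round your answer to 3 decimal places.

Sxx = Σx² − (Σx)²/n = 584.64 − 538.24 = 46.4
Sxy = Σxy − (Σx)(Σy)/n = 2053.12 − 1930.24 = 122.88
Syy = Σy² − (Σy)²/n = 7253.44 − 6922.24 = 331.2
R² = Sxy²/(Sxx·Syy) = (122.88)²/(46.4·331.2) = 0.982549

0.983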